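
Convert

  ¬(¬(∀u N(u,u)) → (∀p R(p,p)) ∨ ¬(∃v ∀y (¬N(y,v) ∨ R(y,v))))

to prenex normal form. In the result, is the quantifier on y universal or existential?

First replace A → B with ¬A ∨ B.
  ¬(¬¬(∀u N(u,u)) ∨ (∀p R(p,p)) ∨ ¬(∃v ∀y (¬N(y,v) ∨ R(y,v))))
Drive negations inward (¬∀x A ≡ ∃x ¬A, ¬∃x A ≡ ∀x ¬A, De Morgan for ∧/∨):
  (∃u ¬N(u,u)) ∧ (∃p ¬R(p,p)) ∧ (∃v ∀y (¬N(y,v) ∨ R(y,v)))
Extract every quantifier outward, since the variables are now distinct and don't occur free across branches:
  ∃u ∃p ∃v ∀y (¬N(u,u) ∧ ¬R(p,p) ∧ (¬N(y,v) ∨ R(y,v)))
The quantifier ∀y sits under an even number of negations (counting the antecedent side of each →), so it remains universal.

universal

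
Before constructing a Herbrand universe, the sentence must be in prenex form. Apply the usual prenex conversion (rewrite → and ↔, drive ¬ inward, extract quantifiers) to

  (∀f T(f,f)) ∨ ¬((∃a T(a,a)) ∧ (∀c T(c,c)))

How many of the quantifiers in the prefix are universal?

2

Move each ¬ inward, flipping quantifiers it crosses:
  (∀f T(f,f)) ∨ (∀a ¬T(a,a)) ∨ (∃c ¬T(c,c))
All bound variables are already distinct, so no renaming is needed.
Pull the quantifiers to the front (each side's bound variable is not free in the other side):
  ∀f ∀a ∃c (T(f,f) ∨ ¬T(a,a) ∨ ¬T(c,c))
The prefix is ∀f ∀a ∃c: 2 universal, 1 existential.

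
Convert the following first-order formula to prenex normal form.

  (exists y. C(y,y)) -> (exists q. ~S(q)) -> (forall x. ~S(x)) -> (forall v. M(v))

forall y. forall q. exists x. forall v. (~C(y,y) | S(q) | S(x) | M(v))

Eliminate → and ↔ using ¬ and ∨.
  ~(exists y. C(y,y)) | ~(exists q. ~S(q)) | ~(forall x. ~S(x)) | (forall v. M(v))
Drive negations inward (¬∀x A ≡ ∃x ¬A, ¬∃x A ≡ ∀x ¬A, De Morgan for ∧/∨):
  (forall y. ~C(y,y)) | (forall q. S(q)) | (exists x. S(x)) | (forall v. M(v))
All bound variables are already distinct, so no renaming is needed.
Pull the quantifiers to the front (each side's bound variable is not free in the other side):
  forall y. forall q. exists x. forall v. (~C(y,y) | S(q) | S(x) | M(v))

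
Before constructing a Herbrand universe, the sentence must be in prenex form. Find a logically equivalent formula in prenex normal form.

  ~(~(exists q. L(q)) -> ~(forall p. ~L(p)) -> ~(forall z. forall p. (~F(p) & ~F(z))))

forall q. exists p. forall z. forall s. (~L(q) & L(p) & ~F(s) & ~F(z))

Rewrite implications/biconditionals: A → B as ¬A ∨ B.
  ~(~~(exists q. L(q)) | ~~(forall p. ~L(p)) | ~(forall z. forall p. (~F(p) & ~F(z))))
Drive negations inward (¬∀x A ≡ ∃x ¬A, ¬∃x A ≡ ∀x ¬A, De Morgan for ∧/∨):
  (forall q. ~L(q)) & (exists p. L(p)) & (forall z. forall p. (~F(p) & ~F(z)))
Standardize variables apart so no two quantifiers bind the same name: p↦s.
  (forall q. ~L(q)) & (exists p. L(p)) & (forall z. forall s. (~F(s) & ~F(z)))
Finally move all quantifiers to the prefix:
  forall q. exists p. forall z. forall s. (~L(q) & L(p) & ~F(s) & ~F(z))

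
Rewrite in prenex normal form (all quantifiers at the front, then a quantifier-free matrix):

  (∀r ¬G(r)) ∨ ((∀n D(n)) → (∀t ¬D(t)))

∀r ∃n ∀t (¬G(r) ∨ ¬D(n) ∨ ¬D(t))

Rewrite implications/biconditionals: A → B as ¬A ∨ B.
  (∀r ¬G(r)) ∨ ¬(∀n D(n)) ∨ (∀t ¬D(t))
Drive negations inward (¬∀x A ≡ ∃x ¬A, ¬∃x A ≡ ∀x ¬A, De Morgan for ∧/∨):
  (∀r ¬G(r)) ∨ (∃n ¬D(n)) ∨ (∀t ¬D(t))
All bound variables are already distinct, so no renaming is needed.
Extract every quantifier outward, since the variables are now distinct and don't occur free across branches:
  ∀r ∃n ∀t (¬G(r) ∨ ¬D(n) ∨ ¬D(t))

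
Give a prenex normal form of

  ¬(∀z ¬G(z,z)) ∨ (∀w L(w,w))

Move each ¬ inward, flipping quantifiers it crosses:
  (∃z G(z,z)) ∨ (∀w L(w,w))
All bound variables are already distinct, so no renaming is needed.
Finally move all quantifiers to the prefix:
  ∃z ∀w (G(z,z) ∨ L(w,w))

∃z ∀w (G(z,z) ∨ L(w,w))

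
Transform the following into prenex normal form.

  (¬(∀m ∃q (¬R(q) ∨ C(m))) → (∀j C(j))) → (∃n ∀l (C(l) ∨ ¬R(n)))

Eliminate → and ↔ using ¬ and ∨.
  ¬(¬¬(∀m ∃q (¬R(q) ∨ C(m))) ∨ (∀j C(j))) ∨ (∃n ∀l (C(l) ∨ ¬R(n)))
Push ¬ through the quantifiers and connectives to reach negation normal form:
  (∃m ∀q (R(q) ∧ ¬C(m))) ∧ (∃j ¬C(j)) ∨ (∃n ∀l (C(l) ∨ ¬R(n)))
Pull the quantifiers to the front (each side's bound variable is not free in the other side):
  ∃m ∀q ∃j ∃n ∀l (R(q) ∧ ¬C(m) ∧ ¬C(j) ∨ C(l) ∨ ¬R(n))

∃m ∀q ∃j ∃n ∀l (R(q) ∧ ¬C(m) ∧ ¬C(j) ∨ C(l) ∨ ¬R(n))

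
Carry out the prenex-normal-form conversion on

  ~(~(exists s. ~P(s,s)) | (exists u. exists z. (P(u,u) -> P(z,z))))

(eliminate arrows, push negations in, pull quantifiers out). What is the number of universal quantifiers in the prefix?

Rewrite implications/biconditionals: A → B as ¬A ∨ B.
  ~(~(exists s. ~P(s,s)) | (exists u. exists z. (~P(u,u) | P(z,z))))
Move each ¬ inward, flipping quantifiers it crosses:
  (exists s. ~P(s,s)) & (forall u. forall z. (P(u,u) & ~P(z,z)))
All bound variables are already distinct, so no renaming is needed.
Pull the quantifiers to the front (each side's bound variable is not free in the other side):
  exists s. forall u. forall z. (~P(s,s) & P(u,u) & ~P(z,z))
The prefix is exists s forall u forall z: 2 universal, 1 existential.

2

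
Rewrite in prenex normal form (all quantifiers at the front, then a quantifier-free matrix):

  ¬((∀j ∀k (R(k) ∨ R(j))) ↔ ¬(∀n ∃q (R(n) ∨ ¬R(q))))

Rewrite implications/biconditionals: A → B as ¬A ∨ B; A ↔ B as (¬A ∨ B) ∧ (¬B ∨ A).
  ¬((¬(∀j ∀k (R(k) ∨ R(j))) ∨ ¬(∀n ∃q (R(n) ∨ ¬R(q)))) ∧ (¬¬(∀n ∃q (R(n) ∨ ¬R(q))) ∨ (∀j ∀k (R(k) ∨ R(j)))))
Drive negations inward (¬∀x A ≡ ∃x ¬A, ¬∃x A ≡ ∀x ¬A, De Morgan for ∧/∨):
  (∀j ∀k (R(k) ∨ R(j))) ∧ (∀n ∃q (R(n) ∨ ¬R(q))) ∨ (∃n ∀q (¬R(n) ∧ R(q))) ∧ (∃j ∃k (¬R(k) ∧ ¬R(j)))
Standardize variables apart so no two quantifiers bind the same name: n↦x, q↦u, j↦b, k↦y1.
  (∀j ∀k (R(k) ∨ R(j))) ∧ (∀n ∃q (R(n) ∨ ¬R(q))) ∨ (∃x ∀u (¬R(x) ∧ R(u))) ∧ (∃b ∃y1 (¬R(y1) ∧ ¬R(b)))
Pull the quantifiers to the front (each side's bound variable is not free in the other side):
  ∀j ∀k ∀n ∃q ∃x ∀u ∃b ∃y1 ((R(k) ∨ R(j)) ∧ (R(n) ∨ ¬R(q)) ∨ ¬R(x) ∧ R(u) ∧ ¬R(y1) ∧ ¬R(b))

∀j ∀k ∀n ∃q ∃x ∀u ∃b ∃y1 ((R(k) ∨ R(j)) ∧ (R(n) ∨ ¬R(q)) ∨ ¬R(x) ∧ R(u) ∧ ¬R(y1) ∧ ¬R(b))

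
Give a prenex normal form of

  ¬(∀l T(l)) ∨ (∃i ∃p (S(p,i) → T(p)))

∃l ∃i ∃p (¬T(l) ∨ ¬S(p,i) ∨ T(p))

First replace A → B with ¬A ∨ B.
  ¬(∀l T(l)) ∨ (∃i ∃p (¬S(p,i) ∨ T(p)))
Push ¬ through the quantifiers and connectives to reach negation normal form:
  (∃l ¬T(l)) ∨ (∃i ∃p (¬S(p,i) ∨ T(p)))
Finally move all quantifiers to the prefix:
  ∃l ∃i ∃p (¬T(l) ∨ ¬S(p,i) ∨ T(p))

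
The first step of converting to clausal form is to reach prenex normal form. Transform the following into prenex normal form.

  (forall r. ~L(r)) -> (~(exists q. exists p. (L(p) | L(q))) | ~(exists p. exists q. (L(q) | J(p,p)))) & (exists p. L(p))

Eliminate → and ↔ using ¬ and ∨.
  ~(forall r. ~L(r)) | (~(exists q. exists p. (L(p) | L(q))) | ~(exists p. exists q. (L(q) | J(p,p)))) & (exists p. L(p))
Drive negations inward (¬∀x A ≡ ∃x ¬A, ¬∃x A ≡ ∀x ¬A, De Morgan for ∧/∨):
  (exists r. L(r)) | ((forall q. forall p. (~L(p) & ~L(q))) | (forall p. forall q. (~L(q) & ~J(p,p)))) & (exists p. L(p))
Standardize variables apart so no two quantifiers bind the same name: p↦u1, q↦x, p↦b.
  (exists r. L(r)) | ((forall q. forall p. (~L(p) & ~L(q))) | (forall u1. forall x. (~L(x) & ~J(u1,u1)))) & (exists b. L(b))
Finally move all quantifiers to the prefix:
  exists r. forall q. forall p. forall u1. forall x. exists b. (L(r) | (~L(p) & ~L(q) | ~L(x) & ~J(u1,u1)) & L(b))

exists r. forall q. forall p. forall u1. forall x. exists b. (L(r) | (~L(p) & ~L(q) | ~L(x) & ~J(u1,u1)) & L(b))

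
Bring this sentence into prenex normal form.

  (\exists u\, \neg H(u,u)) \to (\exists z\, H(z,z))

\forall u\, \exists z\, (H(u,u) \lor H(z,z))

First replace A → B with ¬A ∨ B.
  \neg (\exists u\, \neg H(u,u)) \lor (\exists z\, H(z,z))
Drive negations inward (¬∀x A ≡ ∃x ¬A, ¬∃x A ≡ ∀x ¬A, De Morgan for ∧/∨):
  (\forall u\, H(u,u)) \lor (\exists z\, H(z,z))
All bound variables are already distinct, so no renaming is needed.
Pull the quantifiers to the front (each side's bound variable is not free in the other side):
  \forall u\, \exists z\, (H(u,u) \lor H(z,z))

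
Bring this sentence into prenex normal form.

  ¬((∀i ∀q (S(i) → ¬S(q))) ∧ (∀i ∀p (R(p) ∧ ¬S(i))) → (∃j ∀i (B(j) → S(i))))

∀i ∀q ∀c ∀p ∀j ∃y ((¬S(i) ∨ ¬S(q)) ∧ R(p) ∧ ¬S(c) ∧ B(j) ∧ ¬S(y))

Rewrite implications/biconditionals: A → B as ¬A ∨ B.
  ¬(¬((∀i ∀q (¬S(i) ∨ ¬S(q))) ∧ (∀i ∀p (R(p) ∧ ¬S(i)))) ∨ (∃j ∀i (¬B(j) ∨ S(i))))
Push ¬ through the quantifiers and connectives to reach negation normal form:
  (∀i ∀q (¬S(i) ∨ ¬S(q))) ∧ (∀i ∀p (R(p) ∧ ¬S(i))) ∧ (∀j ∃i (B(j) ∧ ¬S(i)))
Give each quantifier a distinct variable: i↦c, i↦y.
  (∀i ∀q (¬S(i) ∨ ¬S(q))) ∧ (∀c ∀p (R(p) ∧ ¬S(c))) ∧ (∀j ∃y (B(j) ∧ ¬S(y)))
Extract every quantifier outward, since the variables are now distinct and don't occur free across branches:
  ∀i ∀q ∀c ∀p ∀j ∃y ((¬S(i) ∨ ¬S(q)) ∧ R(p) ∧ ¬S(c) ∧ B(j) ∧ ¬S(y))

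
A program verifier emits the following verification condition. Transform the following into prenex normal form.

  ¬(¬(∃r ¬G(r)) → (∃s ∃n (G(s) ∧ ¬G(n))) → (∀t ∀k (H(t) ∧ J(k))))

First replace A → B with ¬A ∨ B.
  ¬(¬¬(∃r ¬G(r)) ∨ ¬(∃s ∃n (G(s) ∧ ¬G(n))) ∨ (∀t ∀k (H(t) ∧ J(k))))
Drive negations inward (¬∀x A ≡ ∃x ¬A, ¬∃x A ≡ ∀x ¬A, De Morgan for ∧/∨):
  (∀r G(r)) ∧ (∃s ∃n (G(s) ∧ ¬G(n))) ∧ (∃t ∃k (¬H(t) ∨ ¬J(k)))
All bound variables are already distinct, so no renaming is needed.
Finally move all quantifiers to the prefix:
  ∀r ∃s ∃n ∃t ∃k (G(r) ∧ G(s) ∧ ¬G(n) ∧ (¬H(t) ∨ ¬J(k)))

∀r ∃s ∃n ∃t ∃k (G(r) ∧ G(s) ∧ ¬G(n) ∧ (¬H(t) ∨ ¬J(k)))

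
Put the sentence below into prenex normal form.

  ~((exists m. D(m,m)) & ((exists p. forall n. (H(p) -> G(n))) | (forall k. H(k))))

forall m. forall p. exists n. exists k. (~D(m,m) | H(p) & ~G(n) & ~H(k))

First replace A → B with ¬A ∨ B.
  ~((exists m. D(m,m)) & ((exists p. forall n. (~H(p) | G(n))) | (forall k. H(k))))
Push ¬ through the quantifiers and connectives to reach negation normal form:
  (forall m. ~D(m,m)) | (forall p. exists n. (H(p) & ~G(n))) & (exists k. ~H(k))
All bound variables are already distinct, so no renaming is needed.
Finally move all quantifiers to the prefix:
  forall m. forall p. exists n. exists k. (~D(m,m) | H(p) & ~G(n) & ~H(k))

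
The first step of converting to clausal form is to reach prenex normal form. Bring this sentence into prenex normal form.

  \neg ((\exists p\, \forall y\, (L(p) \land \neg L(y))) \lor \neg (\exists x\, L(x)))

Move each ¬ inward, flipping quantifiers it crosses:
  (\forall p\, \exists y\, (\neg L(p) \lor L(y))) \land (\exists x\, L(x))
All bound variables are already distinct, so no renaming is needed.
Extract every quantifier outward, since the variables are now distinct and don't occur free across branches:
  \forall p\, \exists y\, \exists x\, ((\neg L(p) \lor L(y)) \land L(x))

\forall p\, \exists y\, \exists x\, ((\neg L(p) \lor L(y)) \land L(x))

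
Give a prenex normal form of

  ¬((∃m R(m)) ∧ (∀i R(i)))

Move each ¬ inward, flipping quantifiers it crosses:
  (∀m ¬R(m)) ∨ (∃i ¬R(i))
Extract every quantifier outward, since the variables are now distinct and don't occur free across branches:
  ∀m ∃i (¬R(m) ∨ ¬R(i))

∀m ∃i (¬R(m) ∨ ¬R(i))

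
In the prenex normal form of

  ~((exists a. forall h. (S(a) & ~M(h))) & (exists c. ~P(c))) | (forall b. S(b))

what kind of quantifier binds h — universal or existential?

existential

Drive negations inward (¬∀x A ≡ ∃x ¬A, ¬∃x A ≡ ∀x ¬A, De Morgan for ∧/∨):
  (forall a. exists h. (~S(a) | M(h))) | (forall c. P(c)) | (forall b. S(b))
All bound variables are already distinct, so no renaming is needed.
Pull the quantifiers to the front (each side's bound variable is not free in the other side):
  forall a. exists h. forall c. forall b. (~S(a) | M(h) | P(c) | S(b))
The quantifier forall h sits under an odd number of negations, so it flips to exists h.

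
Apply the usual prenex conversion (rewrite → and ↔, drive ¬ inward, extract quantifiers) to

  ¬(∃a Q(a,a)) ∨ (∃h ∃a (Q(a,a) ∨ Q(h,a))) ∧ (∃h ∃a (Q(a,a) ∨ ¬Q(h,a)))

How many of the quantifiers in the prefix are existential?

4

Move each ¬ inward, flipping quantifiers it crosses:
  (∀a ¬Q(a,a)) ∨ (∃h ∃a (Q(a,a) ∨ Q(h,a))) ∧ (∃h ∃a (Q(a,a) ∨ ¬Q(h,a)))
Rename bound variables to avoid capture: a↦t, h↦c, a↦s.
  (∀a ¬Q(a,a)) ∨ (∃h ∃t (Q(t,t) ∨ Q(h,t))) ∧ (∃c ∃s (Q(s,s) ∨ ¬Q(c,s)))
Pull the quantifiers to the front (each side's bound variable is not free in the other side):
  ∀a ∃h ∃t ∃c ∃s (¬Q(a,a) ∨ (Q(t,t) ∨ Q(h,t)) ∧ (Q(s,s) ∨ ¬Q(c,s)))
The prefix is ∀a ∃h ∃t ∃c ∃s: 1 universal, 4 existential.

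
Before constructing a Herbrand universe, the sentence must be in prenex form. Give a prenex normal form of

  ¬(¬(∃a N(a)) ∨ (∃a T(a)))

∃a ∀y1 (N(a) ∧ ¬T(y1))

Drive negations inward (¬∀x A ≡ ∃x ¬A, ¬∃x A ≡ ∀x ¬A, De Morgan for ∧/∨):
  (∃a N(a)) ∧ (∀a ¬T(a))
Rename bound variables to avoid capture: a↦y1.
  (∃a N(a)) ∧ (∀y1 ¬T(y1))
Finally move all quantifiers to the prefix:
  ∃a ∀y1 (N(a) ∧ ¬T(y1))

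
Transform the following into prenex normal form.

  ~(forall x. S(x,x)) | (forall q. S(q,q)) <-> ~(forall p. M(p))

forall x. exists q. exists p. forall t. exists z. forall c. ((S(x,x) & ~S(q,q) | ~M(p)) & (M(t) | ~S(z,z) | S(c,c)))

Rewrite implications/biconditionals: A → B as ¬A ∨ B; A ↔ B as (¬A ∨ B) ∧ (¬B ∨ A).
  (~(~(forall x. S(x,x)) | (forall q. S(q,q))) | ~(forall p. M(p))) & (~~(forall p. M(p)) | ~(forall x. S(x,x)) | (forall q. S(q,q)))
Move each ¬ inward, flipping quantifiers it crosses:
  ((forall x. S(x,x)) & (exists q. ~S(q,q)) | (exists p. ~M(p))) & ((forall p. M(p)) | (exists x. ~S(x,x)) | (forall q. S(q,q)))
Rename bound variables to avoid capture: p↦t, x↦z, q↦c.
  ((forall x. S(x,x)) & (exists q. ~S(q,q)) | (exists p. ~M(p))) & ((forall t. M(t)) | (exists z. ~S(z,z)) | (forall c. S(c,c)))
Pull the quantifiers to the front (each side's bound variable is not free in the other side):
  forall x. exists q. exists p. forall t. exists z. forall c. ((S(x,x) & ~S(q,q) | ~M(p)) & (M(t) | ~S(z,z) | S(c,c)))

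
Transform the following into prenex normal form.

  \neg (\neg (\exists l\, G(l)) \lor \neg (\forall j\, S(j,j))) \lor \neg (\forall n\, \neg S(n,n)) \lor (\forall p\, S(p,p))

\exists l\, \forall j\, \exists n\, \forall p\, (G(l) \land S(j,j) \lor S(n,n) \lor S(p,p))

Push ¬ through the quantifiers and connectives to reach negation normal form:
  (\exists l\, G(l)) \land (\forall j\, S(j,j)) \lor (\exists n\, S(n,n)) \lor (\forall p\, S(p,p))
All bound variables are already distinct, so no renaming is needed.
Pull the quantifiers to the front (each side's bound variable is not free in the other side):
  \exists l\, \forall j\, \exists n\, \forall p\, (G(l) \land S(j,j) \lor S(n,n) \lor S(p,p))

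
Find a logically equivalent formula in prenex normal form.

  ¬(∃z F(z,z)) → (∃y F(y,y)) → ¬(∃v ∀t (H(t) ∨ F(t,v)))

∃z ∀y ∀v ∃t (F(z,z) ∨ ¬F(y,y) ∨ ¬H(t) ∧ ¬F(t,v))

First replace A → B with ¬A ∨ B.
  ¬¬(∃z F(z,z)) ∨ ¬(∃y F(y,y)) ∨ ¬(∃v ∀t (H(t) ∨ F(t,v)))
Drive negations inward (¬∀x A ≡ ∃x ¬A, ¬∃x A ≡ ∀x ¬A, De Morgan for ∧/∨):
  (∃z F(z,z)) ∨ (∀y ¬F(y,y)) ∨ (∀v ∃t (¬H(t) ∧ ¬F(t,v)))
All bound variables are already distinct, so no renaming is needed.
Pull the quantifiers to the front (each side's bound variable is not free in the other side):
  ∃z ∀y ∀v ∃t (F(z,z) ∨ ¬F(y,y) ∨ ¬H(t) ∧ ¬F(t,v))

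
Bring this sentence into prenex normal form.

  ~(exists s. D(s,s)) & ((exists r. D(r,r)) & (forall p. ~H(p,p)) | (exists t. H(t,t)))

forall s. exists r. forall p. exists t. (~D(s,s) & (D(r,r) & ~H(p,p) | H(t,t)))

Push ¬ through the quantifiers and connectives to reach negation normal form:
  (forall s. ~D(s,s)) & ((exists r. D(r,r)) & (forall p. ~H(p,p)) | (exists t. H(t,t)))
Pull the quantifiers to the front (each side's bound variable is not free in the other side):
  forall s. exists r. forall p. exists t. (~D(s,s) & (D(r,r) & ~H(p,p) | H(t,t)))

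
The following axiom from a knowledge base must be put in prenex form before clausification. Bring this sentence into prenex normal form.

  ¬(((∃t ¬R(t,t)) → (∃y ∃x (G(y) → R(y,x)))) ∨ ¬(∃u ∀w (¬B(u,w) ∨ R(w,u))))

∃t ∀y ∀x ∃u ∀w (¬R(t,t) ∧ G(y) ∧ ¬R(y,x) ∧ (¬B(u,w) ∨ R(w,u)))

Rewrite implications/biconditionals: A → B as ¬A ∨ B.
  ¬(¬(∃t ¬R(t,t)) ∨ (∃y ∃x (¬G(y) ∨ R(y,x))) ∨ ¬(∃u ∀w (¬B(u,w) ∨ R(w,u))))
Push ¬ through the quantifiers and connectives to reach negation normal form:
  (∃t ¬R(t,t)) ∧ (∀y ∀x (G(y) ∧ ¬R(y,x))) ∧ (∃u ∀w (¬B(u,w) ∨ R(w,u)))
All bound variables are already distinct, so no renaming is needed.
Finally move all quantifiers to the prefix:
  ∃t ∀y ∀x ∃u ∀w (¬R(t,t) ∧ G(y) ∧ ¬R(y,x) ∧ (¬B(u,w) ∨ R(w,u)))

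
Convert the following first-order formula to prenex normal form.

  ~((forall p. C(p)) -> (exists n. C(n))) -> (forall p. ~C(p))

exists p. exists n. forall w1. (~C(p) | C(n) | ~C(w1))

Rewrite implications/biconditionals: A → B as ¬A ∨ B.
  ~~(~(forall p. C(p)) | (exists n. C(n))) | (forall p. ~C(p))
Drive negations inward (¬∀x A ≡ ∃x ¬A, ¬∃x A ≡ ∀x ¬A, De Morgan for ∧/∨):
  (exists p. ~C(p)) | (exists n. C(n)) | (forall p. ~C(p))
Standardize variables apart so no two quantifiers bind the same name: p↦w1.
  (exists p. ~C(p)) | (exists n. C(n)) | (forall w1. ~C(w1))
Pull the quantifiers to the front (each side's bound variable is not free in the other side):
  exists p. exists n. forall w1. (~C(p) | C(n) | ~C(w1))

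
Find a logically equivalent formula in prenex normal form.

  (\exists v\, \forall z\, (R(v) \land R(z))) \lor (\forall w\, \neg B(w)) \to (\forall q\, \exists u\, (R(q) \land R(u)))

\forall v\, \exists z\, \exists w\, \forall q\, \exists u\, ((\neg R(v) \lor \neg R(z)) \land B(w) \lor R(q) \land R(u))

Eliminate → and ↔ using ¬ and ∨.
  \neg ((\exists v\, \forall z\, (R(v) \land R(z))) \lor (\forall w\, \neg B(w))) \lor (\forall q\, \exists u\, (R(q) \land R(u)))
Drive negations inward (¬∀x A ≡ ∃x ¬A, ¬∃x A ≡ ∀x ¬A, De Morgan for ∧/∨):
  (\forall v\, \exists z\, (\neg R(v) \lor \neg R(z))) \land (\exists w\, B(w)) \lor (\forall q\, \exists u\, (R(q) \land R(u)))
All bound variables are already distinct, so no renaming is needed.
Finally move all quantifiers to the prefix:
  \forall v\, \exists z\, \exists w\, \forall q\, \exists u\, ((\neg R(v) \lor \neg R(z)) \land B(w) \lor R(q) \land R(u))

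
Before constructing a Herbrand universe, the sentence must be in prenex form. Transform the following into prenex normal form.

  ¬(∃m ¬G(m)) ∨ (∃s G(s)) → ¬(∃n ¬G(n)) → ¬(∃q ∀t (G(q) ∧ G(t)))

Rewrite implications/biconditionals: A → B as ¬A ∨ B.
  ¬(¬(∃m ¬G(m)) ∨ (∃s G(s))) ∨ ¬¬(∃n ¬G(n)) ∨ ¬(∃q ∀t (G(q) ∧ G(t)))
Push ¬ through the quantifiers and connectives to reach negation normal form:
  (∃m ¬G(m)) ∧ (∀s ¬G(s)) ∨ (∃n ¬G(n)) ∨ (∀q ∃t (¬G(q) ∨ ¬G(t)))
All bound variables are already distinct, so no renaming is needed.
Pull the quantifiers to the front (each side's bound variable is not free in the other side):
  ∃m ∀s ∃n ∀q ∃t (¬G(m) ∧ ¬G(s) ∨ ¬G(n) ∨ ¬G(q) ∨ ¬G(t))

∃m ∀s ∃n ∀q ∃t (¬G(m) ∧ ¬G(s) ∨ ¬G(n) ∨ ¬G(q) ∨ ¬G(t))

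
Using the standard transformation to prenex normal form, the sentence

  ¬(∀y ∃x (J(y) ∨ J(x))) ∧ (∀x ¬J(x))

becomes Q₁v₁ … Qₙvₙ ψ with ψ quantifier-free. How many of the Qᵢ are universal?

2

Drive negations inward (¬∀x A ≡ ∃x ¬A, ¬∃x A ≡ ∀x ¬A, De Morgan for ∧/∨):
  (∃y ∀x (¬J(y) ∧ ¬J(x))) ∧ (∀x ¬J(x))
Rename bound variables to avoid capture: x↦v1.
  (∃y ∀x (¬J(y) ∧ ¬J(x))) ∧ (∀v1 ¬J(v1))
Finally move all quantifiers to the prefix:
  ∃y ∀x ∀v1 (¬J(y) ∧ ¬J(x) ∧ ¬J(v1))
The prefix is ∃y ∀x ∀v1: 2 universal, 1 existential.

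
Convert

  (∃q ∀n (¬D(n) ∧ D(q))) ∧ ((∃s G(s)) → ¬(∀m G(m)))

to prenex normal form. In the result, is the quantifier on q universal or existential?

existential

First replace A → B with ¬A ∨ B.
  (∃q ∀n (¬D(n) ∧ D(q))) ∧ (¬(∃s G(s)) ∨ ¬(∀m G(m)))
Push ¬ through the quantifiers and connectives to reach negation normal form:
  (∃q ∀n (¬D(n) ∧ D(q))) ∧ ((∀s ¬G(s)) ∨ (∃m ¬G(m)))
All bound variables are already distinct, so no renaming is needed.
Finally move all quantifiers to the prefix:
  ∃q ∀n ∀s ∃m (¬D(n) ∧ D(q) ∧ (¬G(s) ∨ ¬G(m)))
The quantifier ∃q sits under an even number of negations (counting the antecedent side of each →), so it remains existential.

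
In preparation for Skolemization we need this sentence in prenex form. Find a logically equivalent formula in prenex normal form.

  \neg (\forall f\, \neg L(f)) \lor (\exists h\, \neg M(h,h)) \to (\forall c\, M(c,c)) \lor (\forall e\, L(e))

Rewrite implications/biconditionals: A → B as ¬A ∨ B.
  \neg (\neg (\forall f\, \neg L(f)) \lor (\exists h\, \neg M(h,h))) \lor (\forall c\, M(c,c)) \lor (\forall e\, L(e))
Move each ¬ inward, flipping quantifiers it crosses:
  (\forall f\, \neg L(f)) \land (\forall h\, M(h,h)) \lor (\forall c\, M(c,c)) \lor (\forall e\, L(e))
All bound variables are already distinct, so no renaming is needed.
Extract every quantifier outward, since the variables are now distinct and don't occur free across branches:
  \forall f\, \forall h\, \forall c\, \forall e\, (\neg L(f) \land M(h,h) \lor M(c,c) \lor L(e))

\forall f\, \forall h\, \forall c\, \forall e\, (\neg L(f) \land M(h,h) \lor M(c,c) \lor L(e))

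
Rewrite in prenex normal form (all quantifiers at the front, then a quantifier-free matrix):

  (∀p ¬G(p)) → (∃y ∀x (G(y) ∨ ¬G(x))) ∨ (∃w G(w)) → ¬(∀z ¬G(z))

Rewrite implications/biconditionals: A → B as ¬A ∨ B.
  ¬(∀p ¬G(p)) ∨ ¬((∃y ∀x (G(y) ∨ ¬G(x))) ∨ (∃w G(w))) ∨ ¬(∀z ¬G(z))
Move each ¬ inward, flipping quantifiers it crosses:
  (∃p G(p)) ∨ (∀y ∃x (¬G(y) ∧ G(x))) ∧ (∀w ¬G(w)) ∨ (∃z G(z))
Pull the quantifiers to the front (each side's bound variable is not free in the other side):
  ∃p ∀y ∃x ∀w ∃z (G(p) ∨ ¬G(y) ∧ G(x) ∧ ¬G(w) ∨ G(z))

∃p ∀y ∃x ∀w ∃z (G(p) ∨ ¬G(y) ∧ G(x) ∧ ¬G(w) ∨ G(z))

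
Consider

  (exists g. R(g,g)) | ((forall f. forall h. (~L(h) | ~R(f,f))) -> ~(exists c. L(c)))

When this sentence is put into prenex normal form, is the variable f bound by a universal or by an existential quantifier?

existential

Eliminate → and ↔ using ¬ and ∨.
  (exists g. R(g,g)) | ~(forall f. forall h. (~L(h) | ~R(f,f))) | ~(exists c. L(c))
Push ¬ through the quantifiers and connectives to reach negation normal form:
  (exists g. R(g,g)) | (exists f. exists h. (L(h) & R(f,f))) | (forall c. ~L(c))
All bound variables are already distinct, so no renaming is needed.
Extract every quantifier outward, since the variables are now distinct and don't occur free across branches:
  exists g. exists f. exists h. forall c. (R(g,g) | L(h) & R(f,f) | ~L(c))
The quantifier forall f sits under an odd number of negations (counting the antecedent side of each →), so it flips to exists f.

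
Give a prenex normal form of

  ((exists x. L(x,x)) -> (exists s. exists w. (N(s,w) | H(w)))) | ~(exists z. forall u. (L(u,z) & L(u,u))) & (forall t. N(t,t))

forall x. exists s. exists w. forall z. exists u. forall t. (~L(x,x) | N(s,w) | H(w) | (~L(u,z) | ~L(u,u)) & N(t,t))

Rewrite implications/biconditionals: A → B as ¬A ∨ B.
  ~(exists x. L(x,x)) | (exists s. exists w. (N(s,w) | H(w))) | ~(exists z. forall u. (L(u,z) & L(u,u))) & (forall t. N(t,t))
Move each ¬ inward, flipping quantifiers it crosses:
  (forall x. ~L(x,x)) | (exists s. exists w. (N(s,w) | H(w))) | (forall z. exists u. (~L(u,z) | ~L(u,u))) & (forall t. N(t,t))
Extract every quantifier outward, since the variables are now distinct and don't occur free across branches:
  forall x. exists s. exists w. forall z. exists u. forall t. (~L(x,x) | N(s,w) | H(w) | (~L(u,z) | ~L(u,u)) & N(t,t))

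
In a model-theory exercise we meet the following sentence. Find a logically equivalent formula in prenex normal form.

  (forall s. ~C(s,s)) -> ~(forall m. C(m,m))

Rewrite implications/biconditionals: A → B as ¬A ∨ B.
  ~(forall s. ~C(s,s)) | ~(forall m. C(m,m))
Push ¬ through the quantifiers and connectives to reach negation normal form:
  (exists s. C(s,s)) | (exists m. ~C(m,m))
All bound variables are already distinct, so no renaming is needed.
Extract every quantifier outward, since the variables are now distinct and don't occur free across branches:
  exists s. exists m. (C(s,s) | ~C(m,m))

exists s. exists m. (C(s,s) | ~C(m,m))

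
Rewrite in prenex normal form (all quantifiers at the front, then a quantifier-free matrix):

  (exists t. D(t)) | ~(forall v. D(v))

exists t. exists v. (D(t) | ~D(v))

Push ¬ through the quantifiers and connectives to reach negation normal form:
  (exists t. D(t)) | (exists v. ~D(v))
All bound variables are already distinct, so no renaming is needed.
Extract every quantifier outward, since the variables are now distinct and don't occur free across branches:
  exists t. exists v. (D(t) | ~D(v))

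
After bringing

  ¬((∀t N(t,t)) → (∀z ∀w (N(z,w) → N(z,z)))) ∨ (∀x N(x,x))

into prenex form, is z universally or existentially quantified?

Rewrite implications/biconditionals: A → B as ¬A ∨ B.
  ¬(¬(∀t N(t,t)) ∨ (∀z ∀w (¬N(z,w) ∨ N(z,z)))) ∨ (∀x N(x,x))
Move each ¬ inward, flipping quantifiers it crosses:
  (∀t N(t,t)) ∧ (∃z ∃w (N(z,w) ∧ ¬N(z,z))) ∨ (∀x N(x,x))
All bound variables are already distinct, so no renaming is needed.
Pull the quantifiers to the front (each side's bound variable is not free in the other side):
  ∀t ∃z ∃w ∀x (N(t,t) ∧ N(z,w) ∧ ¬N(z,z) ∨ N(x,x))
The quantifier ∀z sits under an odd number of negations (counting the antecedent side of each →), so it flips to ∃z.

existential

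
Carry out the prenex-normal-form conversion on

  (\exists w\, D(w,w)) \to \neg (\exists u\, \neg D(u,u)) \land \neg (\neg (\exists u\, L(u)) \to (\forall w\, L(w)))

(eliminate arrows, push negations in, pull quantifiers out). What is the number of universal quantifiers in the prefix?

3

First replace A → B with ¬A ∨ B.
  \neg (\exists w\, D(w,w)) \lor \neg (\exists u\, \neg D(u,u)) \land \neg (\neg \neg (\exists u\, L(u)) \lor (\forall w\, L(w)))
Move each ¬ inward, flipping quantifiers it crosses:
  (\forall w\, \neg D(w,w)) \lor (\forall u\, D(u,u)) \land (\forall u\, \neg L(u)) \land (\exists w\, \neg L(w))
Standardize variables apart so no two quantifiers bind the same name: u↦r, w↦y.
  (\forall w\, \neg D(w,w)) \lor (\forall u\, D(u,u)) \land (\forall r\, \neg L(r)) \land (\exists y\, \neg L(y))
Extract every quantifier outward, since the variables are now distinct and don't occur free across branches:
  \forall w\, \forall u\, \forall r\, \exists y\, (\neg D(w,w) \lor D(u,u) \land \neg L(r) \land \neg L(y))
The prefix is \forall w \forall u \forall r \exists y: 3 universal, 1 existential.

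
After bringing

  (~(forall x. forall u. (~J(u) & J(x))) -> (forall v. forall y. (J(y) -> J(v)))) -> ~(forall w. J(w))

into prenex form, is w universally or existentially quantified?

existential

Rewrite implications/biconditionals: A → B as ¬A ∨ B.
  ~(~~(forall x. forall u. (~J(u) & J(x))) | (forall v. forall y. (~J(y) | J(v)))) | ~(forall w. J(w))
Move each ¬ inward, flipping quantifiers it crosses:
  (exists x. exists u. (J(u) | ~J(x))) & (exists v. exists y. (J(y) & ~J(v))) | (exists w. ~J(w))
Pull the quantifiers to the front (each side's bound variable is not free in the other side):
  exists x. exists u. exists v. exists y. exists w. ((J(u) | ~J(x)) & J(y) & ~J(v) | ~J(w))
The quantifier forall w sits under an odd number of negations (counting the antecedent side of each →), so it flips to exists w.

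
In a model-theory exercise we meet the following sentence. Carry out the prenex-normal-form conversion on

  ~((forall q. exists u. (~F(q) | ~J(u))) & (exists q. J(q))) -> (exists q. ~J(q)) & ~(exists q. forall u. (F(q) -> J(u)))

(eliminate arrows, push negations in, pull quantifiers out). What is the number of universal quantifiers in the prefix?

2

First replace A → B with ¬A ∨ B.
  ~~((forall q. exists u. (~F(q) | ~J(u))) & (exists q. J(q))) | (exists q. ~J(q)) & ~(exists q. forall u. (~F(q) | J(u)))
Drive negations inward (¬∀x A ≡ ∃x ¬A, ¬∃x A ≡ ∀x ¬A, De Morgan for ∧/∨):
  (forall q. exists u. (~F(q) | ~J(u))) & (exists q. J(q)) | (exists q. ~J(q)) & (forall q. exists u. (F(q) & ~J(u)))
Rename bound variables to avoid capture: q↦v, q↦x1, q↦u1, u↦w.
  (forall q. exists u. (~F(q) | ~J(u))) & (exists v. J(v)) | (exists x1. ~J(x1)) & (forall u1. exists w. (F(u1) & ~J(w)))
Pull the quantifiers to the front (each side's bound variable is not free in the other side):
  forall q. exists u. exists v. exists x1. forall u1. exists w. ((~F(q) | ~J(u)) & J(v) | ~J(x1) & F(u1) & ~J(w))
The prefix is forall q exists u exists v exists x1 forall u1 exists w: 2 universal, 4 existential.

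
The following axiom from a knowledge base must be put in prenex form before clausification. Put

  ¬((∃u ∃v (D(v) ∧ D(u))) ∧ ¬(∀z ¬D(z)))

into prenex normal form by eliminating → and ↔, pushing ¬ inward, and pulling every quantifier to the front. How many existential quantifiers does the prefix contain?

0

Drive negations inward (¬∀x A ≡ ∃x ¬A, ¬∃x A ≡ ∀x ¬A, De Morgan for ∧/∨):
  (∀u ∀v (¬D(v) ∨ ¬D(u))) ∨ (∀z ¬D(z))
Pull the quantifiers to the front (each side's bound variable is not free in the other side):
  ∀u ∀v ∀z (¬D(v) ∨ ¬D(u) ∨ ¬D(z))
The prefix is ∀u ∀v ∀z: 3 universal, 0 existential.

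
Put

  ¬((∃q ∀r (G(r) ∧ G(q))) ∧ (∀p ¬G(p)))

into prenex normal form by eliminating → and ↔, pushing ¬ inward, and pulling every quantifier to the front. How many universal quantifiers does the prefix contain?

1

Drive negations inward (¬∀x A ≡ ∃x ¬A, ¬∃x A ≡ ∀x ¬A, De Morgan for ∧/∨):
  (∀q ∃r (¬G(r) ∨ ¬G(q))) ∨ (∃p G(p))
All bound variables are already distinct, so no renaming is needed.
Extract every quantifier outward, since the variables are now distinct and don't occur free across branches:
  ∀q ∃r ∃p (¬G(r) ∨ ¬G(q) ∨ G(p))
The prefix is ∀q ∃r ∃p: 1 universal, 2 existential.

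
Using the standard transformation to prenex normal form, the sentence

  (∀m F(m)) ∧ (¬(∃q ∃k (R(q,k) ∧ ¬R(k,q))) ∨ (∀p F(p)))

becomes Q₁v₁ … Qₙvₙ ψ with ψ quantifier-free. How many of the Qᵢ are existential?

Push ¬ through the quantifiers and connectives to reach negation normal form:
  (∀m F(m)) ∧ ((∀q ∀k (¬R(q,k) ∨ R(k,q))) ∨ (∀p F(p)))
All bound variables are already distinct, so no renaming is needed.
Finally move all quantifiers to the prefix:
  ∀m ∀q ∀k ∀p (F(m) ∧ (¬R(q,k) ∨ R(k,q) ∨ F(p)))
The prefix is ∀m ∀q ∀k ∀p: 4 universal, 0 existential.

0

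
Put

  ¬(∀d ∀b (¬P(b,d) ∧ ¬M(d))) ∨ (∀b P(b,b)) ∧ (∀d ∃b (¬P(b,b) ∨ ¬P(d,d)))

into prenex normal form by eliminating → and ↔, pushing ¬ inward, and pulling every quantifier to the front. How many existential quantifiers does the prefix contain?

3

Push ¬ through the quantifiers and connectives to reach negation normal form:
  (∃d ∃b (P(b,d) ∨ M(d))) ∨ (∀b P(b,b)) ∧ (∀d ∃b (¬P(b,b) ∨ ¬P(d,d)))
Rename bound variables to avoid capture: b↦x1, d↦v, b↦w1.
  (∃d ∃b (P(b,d) ∨ M(d))) ∨ (∀x1 P(x1,x1)) ∧ (∀v ∃w1 (¬P(w1,w1) ∨ ¬P(v,v)))
Finally move all quantifiers to the prefix:
  ∃d ∃b ∀x1 ∀v ∃w1 (P(b,d) ∨ M(d) ∨ P(x1,x1) ∧ (¬P(w1,w1) ∨ ¬P(v,v)))
The prefix is ∃d ∃b ∀x1 ∀v ∃w1: 2 universal, 3 existential.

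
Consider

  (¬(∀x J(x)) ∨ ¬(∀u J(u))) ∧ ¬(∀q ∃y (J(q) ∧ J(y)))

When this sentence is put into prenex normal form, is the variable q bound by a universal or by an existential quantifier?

Drive negations inward (¬∀x A ≡ ∃x ¬A, ¬∃x A ≡ ∀x ¬A, De Morgan for ∧/∨):
  ((∃x ¬J(x)) ∨ (∃u ¬J(u))) ∧ (∃q ∀y (¬J(q) ∨ ¬J(y)))
Finally move all quantifiers to the prefix:
  ∃x ∃u ∃q ∀y ((¬J(x) ∨ ¬J(u)) ∧ (¬J(q) ∨ ¬J(y)))
The quantifier ∀q sits under an odd number of negations, so it flips to ∃q.

existential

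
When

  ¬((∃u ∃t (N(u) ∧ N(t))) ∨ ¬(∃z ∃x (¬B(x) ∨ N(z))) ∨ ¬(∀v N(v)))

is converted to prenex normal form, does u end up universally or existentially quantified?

Move each ¬ inward, flipping quantifiers it crosses:
  (∀u ∀t (¬N(u) ∨ ¬N(t))) ∧ (∃z ∃x (¬B(x) ∨ N(z))) ∧ (∀v N(v))
All bound variables are already distinct, so no renaming is needed.
Finally move all quantifiers to the prefix:
  ∀u ∀t ∃z ∃x ∀v ((¬N(u) ∨ ¬N(t)) ∧ (¬B(x) ∨ N(z)) ∧ N(v))
The quantifier ∃u sits under an odd number of negations, so it flips to ∀u.

universal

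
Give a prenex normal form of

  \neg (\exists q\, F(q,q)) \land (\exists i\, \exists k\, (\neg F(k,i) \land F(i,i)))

Push ¬ through the quantifiers and connectives to reach negation normal form:
  (\forall q\, \neg F(q,q)) \land (\exists i\, \exists k\, (\neg F(k,i) \land F(i,i)))
All bound variables are already distinct, so no renaming is needed.
Finally move all quantifiers to the prefix:
  \forall q\, \exists i\, \exists k\, (\neg F(q,q) \land \neg F(k,i) \land F(i,i))

\forall q\, \exists i\, \exists k\, (\neg F(q,q) \land \neg F(k,i) \land F(i,i))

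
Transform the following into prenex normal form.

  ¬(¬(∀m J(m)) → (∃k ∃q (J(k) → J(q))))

∃m ∀k ∀q (¬J(m) ∧ J(k) ∧ ¬J(q))

First replace A → B with ¬A ∨ B.
  ¬(¬¬(∀m J(m)) ∨ (∃k ∃q (¬J(k) ∨ J(q))))
Push ¬ through the quantifiers and connectives to reach negation normal form:
  (∃m ¬J(m)) ∧ (∀k ∀q (J(k) ∧ ¬J(q)))
All bound variables are already distinct, so no renaming is needed.
Finally move all quantifiers to the prefix:
  ∃m ∀k ∀q (¬J(m) ∧ J(k) ∧ ¬J(q))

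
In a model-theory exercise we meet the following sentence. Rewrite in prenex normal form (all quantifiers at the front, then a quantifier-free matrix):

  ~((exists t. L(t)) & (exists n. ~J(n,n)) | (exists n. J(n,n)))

forall t. forall n. forall v1. ((~L(t) | J(n,n)) & ~J(v1,v1))

Move each ¬ inward, flipping quantifiers it crosses:
  ((forall t. ~L(t)) | (forall n. J(n,n))) & (forall n. ~J(n,n))
Rename bound variables to avoid capture: n↦v1.
  ((forall t. ~L(t)) | (forall n. J(n,n))) & (forall v1. ~J(v1,v1))
Extract every quantifier outward, since the variables are now distinct and don't occur free across branches:
  forall t. forall n. forall v1. ((~L(t) | J(n,n)) & ~J(v1,v1))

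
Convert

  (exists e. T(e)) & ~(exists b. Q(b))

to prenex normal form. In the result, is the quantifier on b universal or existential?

Push ¬ through the quantifiers and connectives to reach negation normal form:
  (exists e. T(e)) & (forall b. ~Q(b))
Extract every quantifier outward, since the variables are now distinct and don't occur free across branches:
  exists e. forall b. (T(e) & ~Q(b))
The quantifier exists b sits under an odd number of negations, so it flips to forall b.

universal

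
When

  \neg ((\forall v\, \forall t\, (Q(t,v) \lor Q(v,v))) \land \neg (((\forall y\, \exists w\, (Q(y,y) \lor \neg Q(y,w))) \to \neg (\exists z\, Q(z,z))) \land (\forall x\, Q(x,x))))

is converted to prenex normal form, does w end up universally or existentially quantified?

Eliminate → and ↔ using ¬ and ∨.
  \neg ((\forall v\, \forall t\, (Q(t,v) \lor Q(v,v))) \land \neg ((\neg (\forall y\, \exists w\, (Q(y,y) \lor \neg Q(y,w))) \lor \neg (\exists z\, Q(z,z))) \land (\forall x\, Q(x,x))))
Drive negations inward (¬∀x A ≡ ∃x ¬A, ¬∃x A ≡ ∀x ¬A, De Morgan for ∧/∨):
  (\exists v\, \exists t\, (\neg Q(t,v) \land \neg Q(v,v))) \lor ((\exists y\, \forall w\, (\neg Q(y,y) \land Q(y,w))) \lor (\forall z\, \neg Q(z,z))) \land (\forall x\, Q(x,x))
All bound variables are already distinct, so no renaming is needed.
Pull the quantifiers to the front (each side's bound variable is not free in the other side):
  \exists v\, \exists t\, \exists y\, \forall w\, \forall z\, \forall x\, (\neg Q(t,v) \land \neg Q(v,v) \lor (\neg Q(y,y) \land Q(y,w) \lor \neg Q(z,z)) \land Q(x,x))
The quantifier \exists w sits under an odd number of negations (counting the antecedent side of each →), so it flips to \forall w.

universal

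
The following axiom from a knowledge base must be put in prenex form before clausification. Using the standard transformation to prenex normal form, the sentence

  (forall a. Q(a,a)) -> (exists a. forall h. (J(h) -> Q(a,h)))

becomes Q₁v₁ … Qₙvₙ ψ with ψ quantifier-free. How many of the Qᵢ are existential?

2

Rewrite implications/biconditionals: A → B as ¬A ∨ B.
  ~(forall a. Q(a,a)) | (exists a. forall h. (~J(h) | Q(a,h)))
Drive negations inward (¬∀x A ≡ ∃x ¬A, ¬∃x A ≡ ∀x ¬A, De Morgan for ∧/∨):
  (exists a. ~Q(a,a)) | (exists a. forall h. (~J(h) | Q(a,h)))
Standardize variables apart so no two quantifiers bind the same name: a↦x1.
  (exists a. ~Q(a,a)) | (exists x1. forall h. (~J(h) | Q(x1,h)))
Pull the quantifiers to the front (each side's bound variable is not free in the other side):
  exists a. exists x1. forall h. (~Q(a,a) | ~J(h) | Q(x1,h))
The prefix is exists a exists x1 forall h: 1 universal, 2 existential.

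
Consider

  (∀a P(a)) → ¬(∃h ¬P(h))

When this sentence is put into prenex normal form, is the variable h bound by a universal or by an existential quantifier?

universal

Rewrite implications/biconditionals: A → B as ¬A ∨ B.
  ¬(∀a P(a)) ∨ ¬(∃h ¬P(h))
Push ¬ through the quantifiers and connectives to reach negation normal form:
  (∃a ¬P(a)) ∨ (∀h P(h))
All bound variables are already distinct, so no renaming is needed.
Extract every quantifier outward, since the variables are now distinct and don't occur free across branches:
  ∃a ∀h (¬P(a) ∨ P(h))
The quantifier ∃h sits under an odd number of negations (counting the antecedent side of each →), so it flips to ∀h.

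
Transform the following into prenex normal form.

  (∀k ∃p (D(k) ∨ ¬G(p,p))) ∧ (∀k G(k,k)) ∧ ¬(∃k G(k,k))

∀k ∃p ∀x1 ∀s ((D(k) ∨ ¬G(p,p)) ∧ G(x1,x1) ∧ ¬G(s,s))

Drive negations inward (¬∀x A ≡ ∃x ¬A, ¬∃x A ≡ ∀x ¬A, De Morgan for ∧/∨):
  (∀k ∃p (D(k) ∨ ¬G(p,p))) ∧ (∀k G(k,k)) ∧ (∀k ¬G(k,k))
Give each quantifier a distinct variable: k↦x1, k↦s.
  (∀k ∃p (D(k) ∨ ¬G(p,p))) ∧ (∀x1 G(x1,x1)) ∧ (∀s ¬G(s,s))
Pull the quantifiers to the front (each side's bound variable is not free in the other side):
  ∀k ∃p ∀x1 ∀s ((D(k) ∨ ¬G(p,p)) ∧ G(x1,x1) ∧ ¬G(s,s))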